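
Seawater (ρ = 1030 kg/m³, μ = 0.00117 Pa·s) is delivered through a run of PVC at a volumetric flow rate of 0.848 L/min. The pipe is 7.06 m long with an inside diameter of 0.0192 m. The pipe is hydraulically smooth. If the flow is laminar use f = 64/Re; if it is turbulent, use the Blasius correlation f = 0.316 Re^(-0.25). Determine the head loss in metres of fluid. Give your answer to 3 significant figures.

Q = 0.848 L/min = 0.848/60000 = 1.413e-05 m³/s.
Cross-sectional area A = πD²/4 = π(0.0192)²/4 = 0.0002895 m²; mean velocity V = Q/A = 1.413e-05/0.0002895 = 0.04881 m/s.
Reynolds number Re = ρVD/μ = 1030 · 0.04881 · 0.0192 / 0.00117 = 825.1.
Re < 2300 → laminar flow, so f = 64/Re = 64/825.1 = 0.07757 (the turbulent correlation is not needed).
Darcy-Weisbach: ΔP = f(L/D)(ρV²/2) = 0.07757·(7.06/0.0192)·(1030·0.04881²/2) = 0.07757·367.7·1.227 = 35 Pa.
Head loss h_f = ΔP/(ρg) = 35/(1030·9.81) = 0.00346 m.

h_f ≈ 0.00346 m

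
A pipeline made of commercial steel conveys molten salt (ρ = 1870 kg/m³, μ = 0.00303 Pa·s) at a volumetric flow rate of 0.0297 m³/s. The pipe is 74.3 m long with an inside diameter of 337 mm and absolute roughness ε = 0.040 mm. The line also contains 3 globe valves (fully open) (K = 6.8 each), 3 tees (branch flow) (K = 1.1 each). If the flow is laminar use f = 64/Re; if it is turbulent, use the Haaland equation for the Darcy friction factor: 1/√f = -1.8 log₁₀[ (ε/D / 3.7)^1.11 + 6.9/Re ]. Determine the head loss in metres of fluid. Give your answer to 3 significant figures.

Cross-sectional area A = πD²/4 = π(0.337)²/4 = 0.0892 m²; mean velocity V = Q/A = 0.0297/0.0892 = 0.333 m/s.
Reynolds number Re = ρVD/μ = 1870 · 0.333 · 0.337 / 0.00303 = 6.925e+04.
Re > 4000 → turbulent. Relative roughness ε/D = 4e-05/0.337 = 0.000119. Haaland: 1/√f = -1.8 log₁₀[(0.000119/3.7)^1.11 + 6.9/6.925e+04] = -1.8 log₁₀[1.03e-05 + 9.96e-05] = 7.126, so f = 0.01969.
Total minor-loss coefficient ΣK = 3·6.8 + 3·1.1 = 23.7.
ΔP = [f·L/D + ΣK]·(ρV²/2) = [0.01969·74.3/0.337 + 23.7]·(1870·0.333²/2) = [4.342 + 23.7]·103.7 = 2907 Pa.
Head loss h_f = ΔP/(ρg) = 2907/(1870·9.81) = 0.158 m.

h_f ≈ 0.158 m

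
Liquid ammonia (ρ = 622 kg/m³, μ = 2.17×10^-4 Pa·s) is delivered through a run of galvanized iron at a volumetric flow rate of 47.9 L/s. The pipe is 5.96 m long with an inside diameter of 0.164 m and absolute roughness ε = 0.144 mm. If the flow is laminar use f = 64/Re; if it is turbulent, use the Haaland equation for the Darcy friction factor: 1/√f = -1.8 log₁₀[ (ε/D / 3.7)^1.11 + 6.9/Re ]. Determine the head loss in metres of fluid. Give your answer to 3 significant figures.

Q = 47.9 L/s = 47.9/1000 = 0.0479 m³/s.
Cross-sectional area A = πD²/4 = π(0.164)²/4 = 0.02112 m²; mean velocity V = Q/A = 0.0479/0.02112 = 2.268 m/s.
Reynolds number Re = ρVD/μ = 622 · 2.268 · 0.164 / 0.000217 = 1.066e+06.
Re > 4000 → turbulent. Relative roughness ε/D = 0.000144/0.164 = 0.000878. Haaland: 1/√f = -1.8 log₁₀[(0.000878/3.7)^1.11 + 6.9/1.066e+06] = -1.8 log₁₀[9.48e-05 + 6.47e-06] = 7.19, so f = 0.01934.
Darcy-Weisbach: ΔP = f(L/D)(ρV²/2) = 0.01934·(5.96/0.164)·(622·2.268²/2) = 0.01934·36.34·1599 = 1124 Pa.
Head loss h_f = ΔP/(ρg) = 1124/(622·9.81) = 0.184 m.

h_f ≈ 0.184 m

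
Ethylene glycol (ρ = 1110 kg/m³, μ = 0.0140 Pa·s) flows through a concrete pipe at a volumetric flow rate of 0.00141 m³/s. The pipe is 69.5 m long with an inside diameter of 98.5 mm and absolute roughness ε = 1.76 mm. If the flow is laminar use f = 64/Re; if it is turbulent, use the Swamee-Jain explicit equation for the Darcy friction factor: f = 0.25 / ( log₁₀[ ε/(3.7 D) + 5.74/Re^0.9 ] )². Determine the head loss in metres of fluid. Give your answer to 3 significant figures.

h_f ≈ 0.0545 m

Cross-sectional area A = πD²/4 = π(0.0985)²/4 = 0.00762 m²; mean velocity V = Q/A = 0.00141/0.00762 = 0.185 m/s.
Reynolds number Re = ρVD/μ = 1110 · 0.185 · 0.0985 / 0.014 = 1445.
Re < 2300 → laminar flow, so f = 64/Re = 64/1445 = 0.04429 (the turbulent correlation is not needed).
Darcy-Weisbach: ΔP = f(L/D)(ρV²/2) = 0.04429·(69.5/0.0985)·(1110·0.185²/2) = 0.04429·705.6·19 = 593.8 Pa.
Head loss h_f = ΔP/(ρg) = 593.8/(1110·9.81) = 0.0545 m.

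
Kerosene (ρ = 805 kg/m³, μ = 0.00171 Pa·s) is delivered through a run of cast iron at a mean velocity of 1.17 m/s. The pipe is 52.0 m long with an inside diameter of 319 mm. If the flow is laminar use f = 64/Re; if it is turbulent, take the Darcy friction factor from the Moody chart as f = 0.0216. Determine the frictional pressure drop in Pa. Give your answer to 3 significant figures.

ΔP ≈ 1940 Pa

Reynolds number Re = ρVD/μ = 805 · 1.17 · 0.319 / 0.00171 = 1.757e+05.
Re > 4000 → turbulent; use the Moody-chart value f = 0.0216.
Darcy-Weisbach: ΔP = f(L/D)(ρV²/2) = 0.0216·(52/0.319)·(805·1.17²/2) = 0.0216·163·551 = 1940 Pa.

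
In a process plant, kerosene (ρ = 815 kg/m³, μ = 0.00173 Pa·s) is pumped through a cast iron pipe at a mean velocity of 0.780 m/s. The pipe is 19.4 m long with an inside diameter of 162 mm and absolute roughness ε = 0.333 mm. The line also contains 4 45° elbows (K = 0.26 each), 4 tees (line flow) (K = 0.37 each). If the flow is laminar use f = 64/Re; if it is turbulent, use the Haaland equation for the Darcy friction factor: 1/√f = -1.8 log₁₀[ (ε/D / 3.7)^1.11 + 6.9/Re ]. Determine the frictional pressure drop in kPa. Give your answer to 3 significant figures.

ΔP ≈ 1.40 kPa

Reynolds number Re = ρVD/μ = 815 · 0.78 · 0.162 / 0.00173 = 5.953e+04.
Re > 4000 → turbulent. Relative roughness ε/D = 0.000333/0.162 = 0.00206. Haaland: 1/√f = -1.8 log₁₀[(0.00206/3.7)^1.11 + 6.9/5.953e+04] = -1.8 log₁₀[0.000244 + 0.000116] = 6.2, so f = 0.02602.
Total minor-loss coefficient ΣK = 4·0.26 + 4·0.37 = 2.52.
ΔP = [f·L/D + ΣK]·(ρV²/2) = [0.02602·19.4/0.162 + 2.52]·(815·0.78²/2) = [3.116 + 2.52]·247.9 = 1397 Pa.
ΔP = 1397 Pa = 1.40 kPa.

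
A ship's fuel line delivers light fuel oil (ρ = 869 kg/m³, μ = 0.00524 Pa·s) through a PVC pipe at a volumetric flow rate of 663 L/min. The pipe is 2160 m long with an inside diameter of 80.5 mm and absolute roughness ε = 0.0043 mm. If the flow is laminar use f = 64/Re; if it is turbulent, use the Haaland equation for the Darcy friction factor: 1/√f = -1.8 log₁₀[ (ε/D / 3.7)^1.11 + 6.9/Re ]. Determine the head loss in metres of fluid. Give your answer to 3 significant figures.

Q = 663 L/min = 663/60000 = 0.01105 m³/s.
Cross-sectional area A = πD²/4 = π(0.0805)²/4 = 0.00509 m²; mean velocity V = Q/A = 0.01105/0.00509 = 2.171 m/s.
Reynolds number Re = ρVD/μ = 869 · 2.171 · 0.0805 / 0.00524 = 2.898e+04.
Re > 4000 → turbulent. Relative roughness ε/D = 4.3e-06/0.0805 = 5.34e-05. Haaland: 1/√f = -1.8 log₁₀[(5.34e-05/3.7)^1.11 + 6.9/2.898e+04] = -1.8 log₁₀[4.24e-06 + 0.000238] = 6.508, so f = 0.02361.
Darcy-Weisbach: ΔP = f(L/D)(ρV²/2) = 0.02361·(2160/0.0805)·(869·2.171²/2) = 0.02361·2.683e+04·2048 = 1.297e+06 Pa.
Head loss h_f = ΔP/(ρg) = 1.297e+06/(869·9.81) = 152 m.

h_f ≈ 152 m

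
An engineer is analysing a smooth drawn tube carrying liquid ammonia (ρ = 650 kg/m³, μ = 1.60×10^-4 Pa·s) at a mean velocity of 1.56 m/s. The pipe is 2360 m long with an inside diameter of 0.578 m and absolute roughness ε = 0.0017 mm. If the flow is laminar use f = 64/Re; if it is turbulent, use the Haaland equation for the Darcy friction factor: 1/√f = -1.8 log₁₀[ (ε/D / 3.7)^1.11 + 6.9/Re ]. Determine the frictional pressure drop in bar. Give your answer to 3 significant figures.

ΔP ≈ 0.308 bar

Reynolds number Re = ρVD/μ = 650 · 1.56 · 0.578 / 0.00016 = 3.663e+06.
Re > 4000 → turbulent. Relative roughness ε/D = 1.7e-06/0.578 = 2.94e-06. Haaland: 1/√f = -1.8 log₁₀[(2.94e-06/3.7)^1.11 + 6.9/3.663e+06] = -1.8 log₁₀[1.7e-07 + 1.88e-06] = 10.24, so f = 0.009541.
Darcy-Weisbach: ΔP = f(L/D)(ρV²/2) = 0.009541·(2360/0.578)·(650·1.56²/2) = 0.009541·4083·790.9 = 3.081e+04 Pa.
ΔP = 3.081e+04 Pa = 0.308 bar.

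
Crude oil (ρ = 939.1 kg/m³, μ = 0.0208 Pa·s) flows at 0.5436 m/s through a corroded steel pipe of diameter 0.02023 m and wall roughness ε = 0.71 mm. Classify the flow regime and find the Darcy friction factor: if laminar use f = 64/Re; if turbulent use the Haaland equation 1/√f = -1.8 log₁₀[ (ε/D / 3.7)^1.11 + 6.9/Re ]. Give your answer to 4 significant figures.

Re = ρVD/μ = 939.1·0.5436·0.02023/0.0208 = 496.5.
Re < 2300 → laminar, so f = 64/Re = 0.1289 (roughness is irrelevant in laminar flow).

f ≈ 0.1289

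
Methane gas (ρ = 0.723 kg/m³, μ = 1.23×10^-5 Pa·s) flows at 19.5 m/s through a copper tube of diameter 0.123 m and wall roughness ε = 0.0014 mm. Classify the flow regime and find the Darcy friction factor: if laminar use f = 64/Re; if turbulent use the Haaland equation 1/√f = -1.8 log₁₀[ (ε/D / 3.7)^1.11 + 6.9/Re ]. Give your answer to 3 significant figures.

f ≈ 0.0167

Re = ρVD/μ = 0.723·19.5·0.123/1.23e-05 = 1.41e+05.
Re > 4000 → turbulent. ε/D = 1.4e-06/0.123 = 1.14e-05; Haaland: 1/√f = -1.8 log₁₀[7.62e-07 + 4.89e-05] = 7.747, so f = 0.01666.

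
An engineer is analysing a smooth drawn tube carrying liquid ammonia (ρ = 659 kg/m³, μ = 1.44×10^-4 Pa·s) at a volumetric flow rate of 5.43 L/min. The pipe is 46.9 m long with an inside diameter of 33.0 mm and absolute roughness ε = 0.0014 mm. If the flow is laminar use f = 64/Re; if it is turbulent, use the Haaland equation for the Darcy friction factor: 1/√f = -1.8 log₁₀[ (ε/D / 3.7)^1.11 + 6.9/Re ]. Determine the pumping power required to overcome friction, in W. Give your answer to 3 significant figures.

P ≈ 0.0130 W

Q = 5.43 L/min = 5.43/60000 = 9.05e-05 m³/s.
Cross-sectional area A = πD²/4 = π(0.033)²/4 = 0.0008553 m²; mean velocity V = Q/A = 9.05e-05/0.0008553 = 0.1058 m/s.
Reynolds number Re = ρVD/μ = 659 · 0.1058 · 0.033 / 0.000144 = 1.598e+04.
Re > 4000 → turbulent. Relative roughness ε/D = 1.4e-06/0.033 = 4.24e-05. Haaland: 1/√f = -1.8 log₁₀[(4.24e-05/3.7)^1.11 + 6.9/1.598e+04] = -1.8 log₁₀[3.28e-06 + 0.000432] = 6.051, so f = 0.02732.
Darcy-Weisbach: ΔP = f(L/D)(ρV²/2) = 0.02732·(46.9/0.033)·(659·0.1058²/2) = 0.02732·1421·3.689 = 143.2 Pa.
Pumping power P = QΔP = 9.05e-05·143.2 = 0.01296 W = 0.0130 W.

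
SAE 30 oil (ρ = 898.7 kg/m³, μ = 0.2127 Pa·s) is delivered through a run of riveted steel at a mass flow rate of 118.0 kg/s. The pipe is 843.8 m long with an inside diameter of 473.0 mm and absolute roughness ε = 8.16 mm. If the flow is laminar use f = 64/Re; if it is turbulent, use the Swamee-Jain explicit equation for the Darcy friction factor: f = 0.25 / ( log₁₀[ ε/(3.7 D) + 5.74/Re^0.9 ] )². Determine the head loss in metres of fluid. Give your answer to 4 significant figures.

h_f ≈ 2.176 m

A = πD²/4 = π(0.473)²/4 = 0.1757 m²; mean velocity V = ṁ/(ρA) = 118/(898.7 · 0.1757) = 0.7472 m/s.
Reynolds number Re = ρVD/μ = 898.7 · 0.7472 · 0.473 / 0.213 = 1493.
Re < 2300 → laminar flow, so f = 64/Re = 64/1493 = 0.04286 (the turbulent correlation is not needed).
Darcy-Weisbach: ΔP = f(L/D)(ρV²/2) = 0.04286·(843.8/0.473)·(898.7·0.7472²/2) = 0.04286·1784·250.9 = 1.918e+04 Pa.
Head loss h_f = ΔP/(ρg) = 1.918e+04/(898.7·9.81) = 2.176 m.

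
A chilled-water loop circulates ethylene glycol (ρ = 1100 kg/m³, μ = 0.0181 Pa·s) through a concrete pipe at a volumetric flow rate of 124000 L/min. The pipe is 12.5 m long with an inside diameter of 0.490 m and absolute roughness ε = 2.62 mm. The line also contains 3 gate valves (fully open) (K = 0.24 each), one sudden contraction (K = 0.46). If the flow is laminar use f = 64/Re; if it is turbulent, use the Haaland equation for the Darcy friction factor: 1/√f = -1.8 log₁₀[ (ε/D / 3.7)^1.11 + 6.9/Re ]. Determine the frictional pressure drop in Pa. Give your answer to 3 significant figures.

Q = 124000 L/min = 124000/60000 = 2.067 m³/s.
Cross-sectional area A = πD²/4 = π(0.49)²/4 = 0.1886 m²; mean velocity V = Q/A = 2.067/0.1886 = 10.96 m/s.
Reynolds number Re = ρVD/μ = 1100 · 10.96 · 0.49 / 0.0181 = 3.264e+05.
Re > 4000 → turbulent. Relative roughness ε/D = 0.00262/0.49 = 0.00535. Haaland: 1/√f = -1.8 log₁₀[(0.00535/3.7)^1.11 + 6.9/3.264e+05] = -1.8 log₁₀[0.000704 + 2.11e-05] = 5.651, so f = 0.03131.
Total minor-loss coefficient ΣK = 3·0.24 + 1·0.46 = 1.18.
ΔP = [f·L/D + ΣK]·(ρV²/2) = [0.03131·12.5/0.49 + 1.18]·(1100·10.96²/2) = [0.7987 + 1.18]·6.606e+04 = 1.307e+05 Pa.

ΔP ≈ 131000 Pa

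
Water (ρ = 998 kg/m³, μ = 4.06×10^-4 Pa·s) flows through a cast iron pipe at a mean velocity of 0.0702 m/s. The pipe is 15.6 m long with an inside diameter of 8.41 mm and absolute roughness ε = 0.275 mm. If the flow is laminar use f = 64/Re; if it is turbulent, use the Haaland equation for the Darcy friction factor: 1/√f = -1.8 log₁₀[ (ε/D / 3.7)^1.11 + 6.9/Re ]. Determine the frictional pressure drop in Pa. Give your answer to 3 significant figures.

Reynolds number Re = ρVD/μ = 998 · 0.0702 · 0.00841 / 0.000406 = 1451.
Re < 2300 → laminar flow, so f = 64/Re = 64/1451 = 0.0441 (the turbulent correlation is not needed).
Darcy-Weisbach: ΔP = f(L/D)(ρV²/2) = 0.0441·(15.6/0.00841)·(998·0.0702²/2) = 0.0441·1855·2.459 = 201.2 Pa.

ΔP ≈ 201 Pa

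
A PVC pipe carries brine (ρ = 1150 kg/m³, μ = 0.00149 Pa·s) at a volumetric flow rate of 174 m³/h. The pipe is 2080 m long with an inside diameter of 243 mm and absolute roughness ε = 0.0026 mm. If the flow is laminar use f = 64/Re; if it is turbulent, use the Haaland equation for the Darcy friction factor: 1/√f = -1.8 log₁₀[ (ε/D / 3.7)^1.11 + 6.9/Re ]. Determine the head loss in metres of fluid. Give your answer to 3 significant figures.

h_f ≈ 7.41 m

Q = 174 m³/h = 174/3600 = 0.04833 m³/s.
Cross-sectional area A = πD²/4 = π(0.243)²/4 = 0.04638 m²; mean velocity V = Q/A = 0.04833/0.04638 = 1.042 m/s.
Reynolds number Re = ρVD/μ = 1150 · 1.042 · 0.243 / 0.00149 = 1.955e+05.
Re > 4000 → turbulent. Relative roughness ε/D = 2.6e-06/0.243 = 1.07e-05. Haaland: 1/√f = -1.8 log₁₀[(1.07e-05/3.7)^1.11 + 6.9/1.955e+05] = -1.8 log₁₀[7.11e-07 + 3.53e-05] = 7.998, so f = 0.01563.
Darcy-Weisbach: ΔP = f(L/D)(ρV²/2) = 0.01563·(2080/0.243)·(1150·1.042²/2) = 0.01563·8560·624.5 = 8.356e+04 Pa.
Head loss h_f = ΔP/(ρg) = 8.356e+04/(1150·9.81) = 7.41 m.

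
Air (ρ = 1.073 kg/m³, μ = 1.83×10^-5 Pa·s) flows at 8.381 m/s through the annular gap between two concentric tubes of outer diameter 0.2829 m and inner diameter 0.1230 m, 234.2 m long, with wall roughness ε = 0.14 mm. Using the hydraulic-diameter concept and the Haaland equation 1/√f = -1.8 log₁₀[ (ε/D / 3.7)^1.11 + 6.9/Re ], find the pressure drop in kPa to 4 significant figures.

ΔP ≈ 1.218 kPa

Hydraulic diameter D_h = 4A/P = D_o - D_i = 0.2829 - 0.123 = 0.1599 m.
Re = ρVD_h/μ = 1.073·8.381·0.1599/1.83e-05 = 7.858e+04.
ε/D_h = 0.00014/0.1599 = 0.000876; Haaland gives 1/√f = -1.8 log₁₀[9.45e-05+8.78e-05] = 6.731, so f = 0.02207.
ΔP = f(L/D_h)(ρV²/2) = 0.02207·234.2/0.1599·37.68 = 1218 Pa.
ΔP = 1.218 kPa.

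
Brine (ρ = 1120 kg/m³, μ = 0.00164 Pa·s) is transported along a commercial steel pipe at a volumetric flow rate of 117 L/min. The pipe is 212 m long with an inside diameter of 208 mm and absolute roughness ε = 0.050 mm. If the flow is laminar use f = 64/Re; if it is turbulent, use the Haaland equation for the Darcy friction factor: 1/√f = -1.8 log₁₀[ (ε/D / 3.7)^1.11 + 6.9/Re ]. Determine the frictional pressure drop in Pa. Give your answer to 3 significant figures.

ΔP ≈ 61.9 Pa

Q = 117 L/min = 117/60000 = 0.00195 m³/s.
Cross-sectional area A = πD²/4 = π(0.208)²/4 = 0.03398 m²; mean velocity V = Q/A = 0.00195/0.03398 = 0.05739 m/s.
Reynolds number Re = ρVD/μ = 1120 · 0.05739 · 0.208 / 0.00164 = 8152.
Re > 4000 → turbulent. Relative roughness ε/D = 5e-05/0.208 = 0.00024. Haaland: 1/√f = -1.8 log₁₀[(0.00024/3.7)^1.11 + 6.9/8152] = -1.8 log₁₀[2.25e-05 + 0.000846] = 5.51, so f = 0.03294.
Darcy-Weisbach: ΔP = f(L/D)(ρV²/2) = 0.03294·(212/0.208)·(1120·0.05739²/2) = 0.03294·1019·1.844 = 61.92 Pa.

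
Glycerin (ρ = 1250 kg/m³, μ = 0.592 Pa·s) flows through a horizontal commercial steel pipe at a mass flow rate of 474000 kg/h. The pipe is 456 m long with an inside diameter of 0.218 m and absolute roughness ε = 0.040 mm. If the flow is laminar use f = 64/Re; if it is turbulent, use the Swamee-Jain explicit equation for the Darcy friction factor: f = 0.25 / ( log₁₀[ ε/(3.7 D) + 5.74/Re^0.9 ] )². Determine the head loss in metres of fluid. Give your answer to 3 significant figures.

h_f ≈ 41.8 m

ṁ = 474000 kg/h = 474000/3600 = 131.7 kg/s.
A = πD²/4 = π(0.218)²/4 = 0.03733 m²; mean velocity V = ṁ/(ρA) = 131.7/(1250 · 0.03733) = 2.822 m/s.
Reynolds number Re = ρVD/μ = 1250 · 2.822 · 0.218 / 0.592 = 1299.
Re < 2300 → laminar flow, so f = 64/Re = 64/1299 = 0.04927 (the turbulent correlation is not needed).
Darcy-Weisbach: ΔP = f(L/D)(ρV²/2) = 0.04927·(456/0.218)·(1250·2.822²/2) = 0.04927·2092·4977 = 5.13e+05 Pa.
Head loss h_f = ΔP/(ρg) = 5.13e+05/(1250·9.81) = 41.8 m.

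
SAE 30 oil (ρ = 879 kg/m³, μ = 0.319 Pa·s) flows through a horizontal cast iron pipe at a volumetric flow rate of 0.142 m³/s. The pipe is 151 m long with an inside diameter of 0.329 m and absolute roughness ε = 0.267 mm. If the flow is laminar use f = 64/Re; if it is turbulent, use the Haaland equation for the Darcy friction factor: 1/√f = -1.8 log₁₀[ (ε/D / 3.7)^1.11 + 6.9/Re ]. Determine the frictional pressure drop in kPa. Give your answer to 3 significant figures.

ΔP ≈ 23.8 kPa

Cross-sectional area A = πD²/4 = π(0.329)²/4 = 0.08501 m²; mean velocity V = Q/A = 0.142/0.08501 = 1.67 m/s.
Reynolds number Re = ρVD/μ = 879 · 1.67 · 0.329 / 0.319 = 1514.
Re < 2300 → laminar flow, so f = 64/Re = 64/1514 = 0.04226 (the turbulent correlation is not needed).
Darcy-Weisbach: ΔP = f(L/D)(ρV²/2) = 0.04226·(151/0.329)·(879·1.67²/2) = 0.04226·459·1226 = 2.379e+04 Pa.
ΔP = 2.379e+04 Pa = 23.8 kPa.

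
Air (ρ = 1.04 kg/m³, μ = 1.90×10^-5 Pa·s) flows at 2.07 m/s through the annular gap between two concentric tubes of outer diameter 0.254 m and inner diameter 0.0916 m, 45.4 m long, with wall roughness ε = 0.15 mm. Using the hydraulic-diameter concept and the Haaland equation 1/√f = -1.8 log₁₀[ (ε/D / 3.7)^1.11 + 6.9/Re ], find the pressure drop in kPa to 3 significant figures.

ΔP ≈ 0.0174 kPa

Hydraulic diameter D_h = 4A/P = D_o - D_i = 0.254 - 0.0916 = 0.1624 m.
Re = ρVD_h/μ = 1.04·2.07·0.1624/1.9e-05 = 1.84e+04.
ε/D_h = 0.00015/0.1624 = 0.000924; Haaland gives 1/√f = -1.8 log₁₀[0.0001+0.000375] = 5.982, so f = 0.02795.
ΔP = f(L/D_h)(ρV²/2) = 0.02795·45.4/0.1624·2.228 = 17.41 Pa.
ΔP = 0.0174 kPa.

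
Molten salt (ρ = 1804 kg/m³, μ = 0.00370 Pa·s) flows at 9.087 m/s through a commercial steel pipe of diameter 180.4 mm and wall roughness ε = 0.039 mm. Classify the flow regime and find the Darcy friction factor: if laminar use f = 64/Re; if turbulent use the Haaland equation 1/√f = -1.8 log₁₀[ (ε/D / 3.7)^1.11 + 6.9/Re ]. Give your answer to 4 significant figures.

Re = ρVD/μ = 1804·9.087·0.1804/0.0037 = 7.993e+05.
Re > 4000 → turbulent. ε/D = 3.9e-05/0.1804 = 0.000216; Haaland: 1/√f = -1.8 log₁₀[2e-05 + 8.63e-06] = 8.178, so f = 0.01495.

f ≈ 0.01495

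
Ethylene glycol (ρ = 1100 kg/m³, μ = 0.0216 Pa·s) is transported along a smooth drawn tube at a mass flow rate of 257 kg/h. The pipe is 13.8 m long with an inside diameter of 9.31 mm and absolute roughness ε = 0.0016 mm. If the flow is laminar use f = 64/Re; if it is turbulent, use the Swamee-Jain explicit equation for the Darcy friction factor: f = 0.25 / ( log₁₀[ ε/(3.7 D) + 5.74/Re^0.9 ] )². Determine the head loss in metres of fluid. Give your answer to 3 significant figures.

h_f ≈ 9.72 m

ṁ = 257 kg/h = 257/3600 = 0.07139 kg/s.
A = πD²/4 = π(0.00931)²/4 = 6.808e-05 m²; mean velocity V = ṁ/(ρA) = 0.07139/(1100 · 6.808e-05) = 0.9533 m/s.
Reynolds number Re = ρVD/μ = 1100 · 0.9533 · 0.00931 / 0.0216 = 452.
Re < 2300 → laminar flow, so f = 64/Re = 64/452 = 0.1416 (the turbulent correlation is not needed).
Darcy-Weisbach: ΔP = f(L/D)(ρV²/2) = 0.1416·(13.8/0.00931)·(1100·0.9533²/2) = 0.1416·1482·499.9 = 1.049e+05 Pa.
Head loss h_f = ΔP/(ρg) = 1.049e+05/(1100·9.81) = 9.72 m.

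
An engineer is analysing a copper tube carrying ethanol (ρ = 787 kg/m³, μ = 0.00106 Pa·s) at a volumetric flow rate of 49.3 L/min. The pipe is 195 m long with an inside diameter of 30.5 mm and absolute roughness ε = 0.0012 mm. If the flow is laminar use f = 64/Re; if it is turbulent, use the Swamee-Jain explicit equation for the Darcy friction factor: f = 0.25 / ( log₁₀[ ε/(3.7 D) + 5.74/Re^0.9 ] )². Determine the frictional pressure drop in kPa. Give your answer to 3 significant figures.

ΔP ≈ 77.7 kPa

Q = 49.3 L/min = 49.3/60000 = 0.0008217 m³/s.
Cross-sectional area A = πD²/4 = π(0.0305)²/4 = 0.0007306 m²; mean velocity V = Q/A = 0.0008217/0.0007306 = 1.125 m/s.
Reynolds number Re = ρVD/μ = 787 · 1.125 · 0.0305 / 0.00106 = 2.547e+04.
Re > 4000 → turbulent. Relative roughness ε/D = 1.2e-06/0.0305 = 3.93e-05. Swamee-Jain: f = 0.25/(log₁₀[3.93e-05/3.7 + 5.74/2.547e+04^0.9])² = 0.25/(log₁₀[1.06e-05 + 0.000622])² = 0.25/(-3.199)² = 0.02443.
Darcy-Weisbach: ΔP = f(L/D)(ρV²/2) = 0.02443·(195/0.0305)·(787·1.125²/2) = 0.02443·6393·497.7 = 7.773e+04 Pa.
ΔP = 7.773e+04 Pa = 77.7 kPa.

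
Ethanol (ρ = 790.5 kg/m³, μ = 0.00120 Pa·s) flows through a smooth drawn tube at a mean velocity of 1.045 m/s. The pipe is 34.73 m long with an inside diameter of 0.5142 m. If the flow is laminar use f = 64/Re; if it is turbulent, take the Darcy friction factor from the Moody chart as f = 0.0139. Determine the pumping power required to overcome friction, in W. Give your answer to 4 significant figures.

P ≈ 87.94 W

Reynolds number Re = ρVD/μ = 790.5 · 1.045 · 0.5142 / 0.0012 = 3.54e+05.
Re > 4000 → turbulent; use the Moody-chart value f = 0.0139.
Darcy-Weisbach: ΔP = f(L/D)(ρV²/2) = 0.0139·(34.73/0.5142)·(790.5·1.045²/2) = 0.0139·67.54·431.6 = 405.2 Pa.
Q = V·A = 1.045·0.2077 = 0.217 m³/s.
Pumping power P = QΔP = 0.217·405.2 = 87.935 W = 87.94 W.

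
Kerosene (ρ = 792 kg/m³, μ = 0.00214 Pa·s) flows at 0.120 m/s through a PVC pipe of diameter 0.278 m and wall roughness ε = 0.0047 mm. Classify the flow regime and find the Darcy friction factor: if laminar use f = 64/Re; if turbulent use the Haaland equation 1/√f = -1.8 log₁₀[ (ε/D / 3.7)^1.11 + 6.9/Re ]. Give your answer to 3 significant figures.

f ≈ 0.0292

Re = ρVD/μ = 792·0.12·0.278/0.00214 = 1.235e+04.
Re > 4000 → turbulent. ε/D = 4.7e-06/0.278 = 1.69e-05; Haaland: 1/√f = -1.8 log₁₀[1.18e-06 + 0.000559] = 5.853, so f = 0.02919.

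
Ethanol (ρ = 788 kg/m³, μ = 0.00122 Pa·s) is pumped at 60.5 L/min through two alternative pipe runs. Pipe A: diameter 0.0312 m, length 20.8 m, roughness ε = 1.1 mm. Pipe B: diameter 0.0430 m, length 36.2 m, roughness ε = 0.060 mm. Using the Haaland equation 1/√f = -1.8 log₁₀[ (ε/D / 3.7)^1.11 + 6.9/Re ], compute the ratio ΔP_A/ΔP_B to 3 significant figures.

Pipe A: V = Q/A = 0.001008/0.0007645 = 1.319 m/s; Re = 2.658e+04; ε/D = 0.0353; Haaland → f = 0.0624; ΔP_A = f(L/D)(ρV²/2) = 2.851e+04 Pa.
Pipe B: V = Q/A = 0.001008/0.001452 = 0.6943 m/s; Re = 1.928e+04; ε/D = 0.0014; Haaland → f = 0.02856; ΔP_B = f(L/D)(ρV²/2) = 4568 Pa.
ΔP_A/ΔP_B = 2.851e+04/4568 = 6.24.

ΔP_A/ΔP_B ≈ 6.24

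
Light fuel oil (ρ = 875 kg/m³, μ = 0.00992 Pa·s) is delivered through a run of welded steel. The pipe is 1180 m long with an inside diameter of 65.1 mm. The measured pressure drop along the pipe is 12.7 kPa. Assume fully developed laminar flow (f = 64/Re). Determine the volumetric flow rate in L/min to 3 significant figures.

Q ≈ 28.7 L/min

For laminar flow, f = 64/Re with Re = ρVD/μ, so Darcy-Weisbach reduces to ΔP = 32μLV/D². Solving for V: V = ΔP·D²/(32μL) = 1.27e+04·(0.0651)²/(32·0.00992·1180) = 0.1437 m/s.
Check: Re = ρVD/μ = 875·0.1437·0.0651/0.00992 = 825.1 < 2300, so the laminar assumption holds.
Q = V·A = 0.1437·(π/4·0.0651²) = 0.0004783 m³/s = 28.7 L/min.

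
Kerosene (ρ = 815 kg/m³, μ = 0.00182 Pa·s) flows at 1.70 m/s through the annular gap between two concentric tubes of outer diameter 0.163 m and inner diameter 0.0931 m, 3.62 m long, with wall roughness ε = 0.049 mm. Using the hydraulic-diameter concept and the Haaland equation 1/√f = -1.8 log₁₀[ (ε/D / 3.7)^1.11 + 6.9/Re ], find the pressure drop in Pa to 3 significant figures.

Hydraulic diameter D_h = 4A/P = D_o - D_i = 0.163 - 0.0931 = 0.0699 m.
Re = ρVD_h/μ = 815·1.7·0.0699/0.00182 = 5.321e+04.
ε/D_h = 4.9e-05/0.0699 = 0.000701; Haaland gives 1/√f = -1.8 log₁₀[7.38e-05+0.00013] = 6.645, so f = 0.02265.
ΔP = f(L/D_h)(ρV²/2) = 0.02265·3.62/0.0699·1178 = 1381 Pa.

ΔP ≈ 1380 Pa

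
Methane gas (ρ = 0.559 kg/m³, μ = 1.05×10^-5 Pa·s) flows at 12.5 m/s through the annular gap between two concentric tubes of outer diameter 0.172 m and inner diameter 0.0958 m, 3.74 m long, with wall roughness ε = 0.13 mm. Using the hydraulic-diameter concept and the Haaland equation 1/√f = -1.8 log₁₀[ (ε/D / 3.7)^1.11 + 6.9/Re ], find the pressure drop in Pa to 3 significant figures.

ΔP ≈ 54.8 Pa

Hydraulic diameter D_h = 4A/P = D_o - D_i = 0.172 - 0.0958 = 0.0762 m.
Re = ρVD_h/μ = 0.559·12.5·0.0762/1.05e-05 = 5.071e+04.
ε/D_h = 0.00013/0.0762 = 0.00171; Haaland gives 1/√f = -1.8 log₁₀[0.000198+0.000136] = 6.257, so f = 0.02554.
ΔP = f(L/D_h)(ρV²/2) = 0.02554·3.74/0.0762·43.67 = 54.75 Pa.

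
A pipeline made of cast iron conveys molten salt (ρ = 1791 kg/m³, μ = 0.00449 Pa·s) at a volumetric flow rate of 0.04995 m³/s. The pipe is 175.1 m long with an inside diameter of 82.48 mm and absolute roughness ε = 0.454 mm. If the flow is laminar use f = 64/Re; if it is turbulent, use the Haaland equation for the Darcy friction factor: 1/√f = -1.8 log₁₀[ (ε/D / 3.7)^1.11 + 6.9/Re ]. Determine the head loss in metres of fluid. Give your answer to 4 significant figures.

Cross-sectional area A = πD²/4 = π(0.08248)²/4 = 0.005343 m²; mean velocity V = Q/A = 0.04995/0.005343 = 9.349 m/s.
Reynolds number Re = ρVD/μ = 1791 · 9.349 · 0.08248 / 0.00449 = 3.076e+05.
Re > 4000 → turbulent. Relative roughness ε/D = 0.000454/0.08248 = 0.0055. Haaland: 1/√f = -1.8 log₁₀[(0.0055/3.7)^1.11 + 6.9/3.076e+05] = -1.8 log₁₀[0.000727 + 2.24e-05] = 5.626, so f = 0.0316.
Darcy-Weisbach: ΔP = f(L/D)(ρV²/2) = 0.0316·(175.1/0.08248)·(1791·9.349²/2) = 0.0316·2123·7.826e+04 = 5.25e+06 Pa.
Head loss h_f = ΔP/(ρg) = 5.25e+06/(1791·9.81) = 298.8 m.

h_f ≈ 298.8 m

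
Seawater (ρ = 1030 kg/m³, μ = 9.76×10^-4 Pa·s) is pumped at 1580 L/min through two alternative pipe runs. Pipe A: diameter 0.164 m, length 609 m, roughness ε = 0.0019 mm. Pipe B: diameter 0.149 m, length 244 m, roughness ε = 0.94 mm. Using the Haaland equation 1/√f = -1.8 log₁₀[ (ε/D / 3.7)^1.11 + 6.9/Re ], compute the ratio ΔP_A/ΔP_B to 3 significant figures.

Pipe A: V = Q/A = 0.02633/0.02112 = 1.247 m/s; Re = 2.158e+05; ε/D = 1.16e-05; Haaland → f = 0.01535; ΔP_A = f(L/D)(ρV²/2) = 4.561e+04 Pa.
Pipe B: V = Q/A = 0.02633/0.01744 = 1.51 m/s; Re = 2.375e+05; ε/D = 0.00631; Haaland → f = 0.033; ΔP_B = f(L/D)(ρV²/2) = 6.348e+04 Pa.
ΔP_A/ΔP_B = 4.561e+04/6.348e+04 = 0.718.

ΔP_A/ΔP_B ≈ 0.718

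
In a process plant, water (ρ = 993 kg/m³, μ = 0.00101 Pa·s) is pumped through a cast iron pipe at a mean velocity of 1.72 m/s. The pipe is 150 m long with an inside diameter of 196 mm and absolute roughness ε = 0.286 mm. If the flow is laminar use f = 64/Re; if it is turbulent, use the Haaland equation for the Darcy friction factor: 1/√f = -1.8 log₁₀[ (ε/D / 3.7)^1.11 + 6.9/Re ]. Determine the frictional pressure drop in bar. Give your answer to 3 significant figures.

Reynolds number Re = ρVD/μ = 993 · 1.72 · 0.196 / 0.00101 = 3.314e+05.
Re > 4000 → turbulent. Relative roughness ε/D = 0.000286/0.196 = 0.00146. Haaland: 1/√f = -1.8 log₁₀[(0.00146/3.7)^1.11 + 6.9/3.314e+05] = -1.8 log₁₀[0.000167 + 2.08e-05] = 6.709, so f = 0.02222.
Darcy-Weisbach: ΔP = f(L/D)(ρV²/2) = 0.02222·(150/0.196)·(993·1.72²/2) = 0.02222·765.3·1469 = 2.497e+04 Pa.
ΔP = 2.497e+04 Pa = 0.250 bar.

ΔP ≈ 0.250 bar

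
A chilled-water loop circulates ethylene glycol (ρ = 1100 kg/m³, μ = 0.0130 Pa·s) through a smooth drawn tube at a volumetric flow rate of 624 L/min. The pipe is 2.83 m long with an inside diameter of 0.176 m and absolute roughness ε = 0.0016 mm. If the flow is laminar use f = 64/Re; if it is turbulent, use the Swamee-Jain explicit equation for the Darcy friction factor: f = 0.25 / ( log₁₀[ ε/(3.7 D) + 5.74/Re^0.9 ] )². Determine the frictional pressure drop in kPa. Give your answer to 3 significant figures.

ΔP ≈ 0.0569 kPa

Q = 624 L/min = 624/60000 = 0.0104 m³/s.
Cross-sectional area A = πD²/4 = π(0.176)²/4 = 0.02433 m²; mean velocity V = Q/A = 0.0104/0.02433 = 0.4275 m/s.
Reynolds number Re = ρVD/μ = 1100 · 0.4275 · 0.176 / 0.013 = 6366.
Re > 4000 → turbulent. Relative roughness ε/D = 1.6e-06/0.176 = 9.09e-06. Swamee-Jain: f = 0.25/(log₁₀[9.09e-06/3.7 + 5.74/6366^0.9])² = 0.25/(log₁₀[2.46e-06 + 0.00216])² = 0.25/(-2.664)² = 0.03522.
Darcy-Weisbach: ΔP = f(L/D)(ρV²/2) = 0.03522·(2.83/0.176)·(1100·0.4275²/2) = 0.03522·16.08·100.5 = 56.93 Pa.
ΔP = 56.93 Pa = 0.0569 kPa.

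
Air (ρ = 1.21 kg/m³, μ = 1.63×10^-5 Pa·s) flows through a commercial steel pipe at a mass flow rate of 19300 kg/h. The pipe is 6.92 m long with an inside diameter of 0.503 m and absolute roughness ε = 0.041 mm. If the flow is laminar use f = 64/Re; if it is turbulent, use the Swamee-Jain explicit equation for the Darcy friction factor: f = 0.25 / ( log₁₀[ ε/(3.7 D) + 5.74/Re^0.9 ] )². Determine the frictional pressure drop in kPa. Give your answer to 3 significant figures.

ṁ = 19300 kg/h = 19300/3600 = 5.361 kg/s.
A = πD²/4 = π(0.503)²/4 = 0.1987 m²; mean velocity V = ṁ/(ρA) = 5.361/(1.21 · 0.1987) = 22.3 m/s.
Reynolds number Re = ρVD/μ = 1.21 · 22.3 · 0.503 / 1.63e-05 = 8.325e+05.
Re > 4000 → turbulent. Relative roughness ε/D = 4.1e-05/0.503 = 8.15e-05. Swamee-Jain: f = 0.25/(log₁₀[8.15e-05/3.7 + 5.74/8.325e+05^0.9])² = 0.25/(log₁₀[2.2e-05 + 2.69e-05])² = 0.25/(-4.31)² = 0.01346.
Darcy-Weisbach: ΔP = f(L/D)(ρV²/2) = 0.01346·(6.92/0.503)·(1.21·22.3²/2) = 0.01346·13.76·300.8 = 55.69 Pa.
ΔP = 55.69 Pa = 0.0557 kPa.

ΔP ≈ 0.0557 kPa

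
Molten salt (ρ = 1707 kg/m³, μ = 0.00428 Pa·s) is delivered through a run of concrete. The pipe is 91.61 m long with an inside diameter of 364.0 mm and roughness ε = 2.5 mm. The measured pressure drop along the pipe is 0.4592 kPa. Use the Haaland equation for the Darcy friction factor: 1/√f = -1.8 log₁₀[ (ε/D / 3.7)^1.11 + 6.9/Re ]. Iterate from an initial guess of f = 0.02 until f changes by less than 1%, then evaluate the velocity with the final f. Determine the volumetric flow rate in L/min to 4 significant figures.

Q ≈ 1533 L/min

Rearranging Darcy-Weisbach: V = √(2·ΔP·D/(f·L·ρ)). With ε/D = 0.0025/0.364 = 0.00687, iterate starting from f = 0.02:
  f = 0.02 → V = √(2·459.2·0.364/(0.02·91.61·1707)) = 0.3269 m/s; Re = ρVD/μ = 4.746e+04; f → 0.03502
  f = 0.03502 → V = 0.2471 m/s; Re = 3.587e+04; f → 0.03546
  f = 0.03546 → V = 0.2455 m/s; Re = 3.564e+04; f → 0.03547
Converged (Δf/f < 1%). With the final f = 0.03547: V = √(2·459.2·0.364/(0.03547·91.61·1707)) = 0.2455 m/s.
Q = V·A = 0.2455·(π/4·0.364²) = 0.02555 m³/s = 1533 L/min.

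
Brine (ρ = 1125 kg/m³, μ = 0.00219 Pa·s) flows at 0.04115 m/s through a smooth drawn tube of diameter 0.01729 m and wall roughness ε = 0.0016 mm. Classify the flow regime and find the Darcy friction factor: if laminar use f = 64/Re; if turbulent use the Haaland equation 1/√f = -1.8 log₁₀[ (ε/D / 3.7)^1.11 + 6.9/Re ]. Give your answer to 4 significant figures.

f ≈ 0.1751

Re = ρVD/μ = 1125·0.04115·0.01729/0.00219 = 365.5.
Re < 2300 → laminar, so f = 64/Re = 0.1751 (roughness is irrelevant in laminar flow).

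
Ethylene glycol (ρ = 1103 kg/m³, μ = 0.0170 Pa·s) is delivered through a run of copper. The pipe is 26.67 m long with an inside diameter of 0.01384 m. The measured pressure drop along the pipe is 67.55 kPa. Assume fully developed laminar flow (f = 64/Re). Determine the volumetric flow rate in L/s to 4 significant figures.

Q ≈ 0.1342 L/s

For laminar flow, f = 64/Re with Re = ρVD/μ, so Darcy-Weisbach reduces to ΔP = 32μLV/D². Solving for V: V = ΔP·D²/(32μL) = 6.755e+04·(0.01384)²/(32·0.017·26.67) = 0.8918 m/s.
Check: Re = ρVD/μ = 1103·0.8918·0.01384/0.017 = 800.8 < 2300, so the laminar assumption holds.
Q = V·A = 0.8918·(π/4·0.01384²) = 0.0001342 m³/s = 0.1342 L/s.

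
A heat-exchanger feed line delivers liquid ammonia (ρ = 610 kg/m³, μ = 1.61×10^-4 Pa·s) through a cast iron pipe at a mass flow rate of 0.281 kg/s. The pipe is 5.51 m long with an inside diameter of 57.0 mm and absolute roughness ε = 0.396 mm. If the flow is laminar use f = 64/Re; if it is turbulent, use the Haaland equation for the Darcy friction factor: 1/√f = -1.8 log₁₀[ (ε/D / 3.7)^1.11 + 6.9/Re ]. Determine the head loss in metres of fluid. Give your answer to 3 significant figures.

h_f ≈ 0.00569 m

A = πD²/4 = π(0.057)²/4 = 0.002552 m²; mean velocity V = ṁ/(ρA) = 0.281/(610 · 0.002552) = 0.1805 m/s.
Reynolds number Re = ρVD/μ = 610 · 0.1805 · 0.057 / 0.000161 = 3.899e+04.
Re > 4000 → turbulent. Relative roughness ε/D = 0.000396/0.057 = 0.00695. Haaland: 1/√f = -1.8 log₁₀[(0.00695/3.7)^1.11 + 6.9/3.899e+04] = -1.8 log₁₀[0.000941 + 0.000177] = 5.313, so f = 0.03543.
Darcy-Weisbach: ΔP = f(L/D)(ρV²/2) = 0.03543·(5.51/0.057)·(610·0.1805²/2) = 0.03543·96.67·9.94 = 34.04 Pa.
Head loss h_f = ΔP/(ρg) = 34.04/(610·9.81) = 0.00569 m.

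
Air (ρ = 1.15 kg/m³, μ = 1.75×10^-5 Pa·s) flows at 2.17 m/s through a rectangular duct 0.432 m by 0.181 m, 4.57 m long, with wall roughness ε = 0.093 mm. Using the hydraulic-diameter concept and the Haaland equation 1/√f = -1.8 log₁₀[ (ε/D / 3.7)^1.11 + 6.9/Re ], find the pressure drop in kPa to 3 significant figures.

ΔP ≈ 0.00113 kPa

Hydraulic diameter D_h = 4A/P = 4·(0.432·0.181)/(2·(0.432+0.181)) = 0.3128/1.226 = 0.2551 m.
Re = ρVD_h/μ = 1.15·2.17·0.2551/1.75e-05 = 3.638e+04.
ε/D_h = 9.3e-05/0.2551 = 0.000365; Haaland gives 1/√f = -1.8 log₁₀[3.57e-05+0.00019] = 6.565, so f = 0.0232.
ΔP = f(L/D_h)(ρV²/2) = 0.0232·4.57/0.2551·2.708 = 1.125 Pa.
ΔP = 0.00113 kPa.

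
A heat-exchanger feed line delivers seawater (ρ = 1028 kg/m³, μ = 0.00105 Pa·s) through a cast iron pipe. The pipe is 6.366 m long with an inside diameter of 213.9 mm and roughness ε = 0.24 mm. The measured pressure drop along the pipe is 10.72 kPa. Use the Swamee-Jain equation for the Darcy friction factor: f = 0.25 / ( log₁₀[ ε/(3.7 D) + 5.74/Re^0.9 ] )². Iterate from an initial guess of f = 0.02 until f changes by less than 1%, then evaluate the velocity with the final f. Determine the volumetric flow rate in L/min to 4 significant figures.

Rearranging Darcy-Weisbach: V = √(2·ΔP·D/(f·L·ρ)). With ε/D = 0.00024/0.2139 = 0.00112, iterate starting from f = 0.02:
  f = 0.02 → V = √(2·1.072e+04·0.2139/(0.02·6.366·1028)) = 5.919 m/s; Re = ρVD/μ = 1.24e+06; f → 0.0205
  f = 0.0205 → V = 5.847 m/s; Re = 1.224e+06; f → 0.0205
Converged (Δf/f < 1%). With the final f = 0.0205: V = √(2·1.072e+04·0.2139/(0.0205·6.366·1028)) = 5.846 m/s.
Q = V·A = 5.846·(π/4·0.2139²) = 0.2101 m³/s = 12600 L/min.

Q ≈ 12600 L/min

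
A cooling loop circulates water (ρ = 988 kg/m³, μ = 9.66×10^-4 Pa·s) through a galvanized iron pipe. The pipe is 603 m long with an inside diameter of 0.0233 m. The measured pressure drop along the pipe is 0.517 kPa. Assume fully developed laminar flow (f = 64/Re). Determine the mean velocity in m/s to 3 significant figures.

V ≈ 0.0151 m/s

For laminar flow, f = 64/Re with Re = ρVD/μ, so Darcy-Weisbach reduces to ΔP = 32μLV/D². Solving for V: V = ΔP·D²/(32μL) = 517·(0.0233)²/(32·0.000966·603) = 0.01506 m/s.
Check: Re = ρVD/μ = 988·0.01506·0.0233/0.000966 = 358.8 < 2300, so the laminar assumption holds.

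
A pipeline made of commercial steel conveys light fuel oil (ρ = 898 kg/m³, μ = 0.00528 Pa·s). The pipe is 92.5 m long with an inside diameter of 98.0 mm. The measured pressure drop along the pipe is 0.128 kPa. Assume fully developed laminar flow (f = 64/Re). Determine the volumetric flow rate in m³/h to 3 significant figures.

For laminar flow, f = 64/Re with Re = ρVD/μ, so Darcy-Weisbach reduces to ΔP = 32μLV/D². Solving for V: V = ΔP·D²/(32μL) = 128·(0.098)²/(32·0.00528·92.5) = 0.07866 m/s.
Check: Re = ρVD/μ = 898·0.07866·0.098/0.00528 = 1311 < 2300, so the laminar assumption holds.
Q = V·A = 0.07866·(π/4·0.098²) = 0.0005933 m³/s = 2.14 m³/h.

Q ≈ 2.14 m³/h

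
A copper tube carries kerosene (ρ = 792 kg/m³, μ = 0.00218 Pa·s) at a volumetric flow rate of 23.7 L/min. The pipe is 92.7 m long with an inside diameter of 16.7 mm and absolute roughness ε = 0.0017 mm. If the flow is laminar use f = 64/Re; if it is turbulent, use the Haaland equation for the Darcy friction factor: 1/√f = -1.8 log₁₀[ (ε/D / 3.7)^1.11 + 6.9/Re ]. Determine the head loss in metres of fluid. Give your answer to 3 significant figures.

Q = 23.7 L/min = 23.7/60000 = 0.000395 m³/s.
Cross-sectional area A = πD²/4 = π(0.0167)²/4 = 0.000219 m²; mean velocity V = Q/A = 0.000395/0.000219 = 1.803 m/s.
Reynolds number Re = ρVD/μ = 792 · 1.803 · 0.0167 / 0.00218 = 1.094e+04.
Re > 4000 → turbulent. Relative roughness ε/D = 1.7e-06/0.0167 = 0.000102. Haaland: 1/√f = -1.8 log₁₀[(0.000102/3.7)^1.11 + 6.9/1.094e+04] = -1.8 log₁₀[8.67e-06 + 0.000631] = 5.75, so f = 0.03025.
Darcy-Weisbach: ΔP = f(L/D)(ρV²/2) = 0.03025·(92.7/0.0167)·(792·1.803²/2) = 0.03025·5551·1288 = 2.162e+05 Pa.
Head loss h_f = ΔP/(ρg) = 2.162e+05/(792·9.81) = 27.8 m.

h_f ≈ 27.8 m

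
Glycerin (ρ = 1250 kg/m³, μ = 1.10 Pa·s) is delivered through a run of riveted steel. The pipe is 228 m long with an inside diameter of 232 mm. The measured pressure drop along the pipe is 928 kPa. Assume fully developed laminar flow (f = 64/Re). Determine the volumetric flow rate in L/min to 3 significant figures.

For laminar flow, f = 64/Re with Re = ρVD/μ, so Darcy-Weisbach reduces to ΔP = 32μLV/D². Solving for V: V = ΔP·D²/(32μL) = 9.28e+05·(0.232)²/(32·1.1·228) = 6.224 m/s.
Check: Re = ρVD/μ = 1250·6.224·0.232/1.1 = 1641 < 2300, so the laminar assumption holds.
Q = V·A = 6.224·(π/4·0.232²) = 0.2631 m³/s = 15800 L/min.

Q ≈ 15800 L/min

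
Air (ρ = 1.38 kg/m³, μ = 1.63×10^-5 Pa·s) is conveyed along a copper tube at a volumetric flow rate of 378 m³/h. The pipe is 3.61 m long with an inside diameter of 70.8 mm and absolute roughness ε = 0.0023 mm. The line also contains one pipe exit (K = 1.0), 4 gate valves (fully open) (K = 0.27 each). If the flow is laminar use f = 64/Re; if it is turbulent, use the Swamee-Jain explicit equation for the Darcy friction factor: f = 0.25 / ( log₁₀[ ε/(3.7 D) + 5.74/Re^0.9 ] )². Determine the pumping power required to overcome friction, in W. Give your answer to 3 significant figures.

Q = 378 m³/h = 378/3600 = 0.105 m³/s.
Cross-sectional area A = πD²/4 = π(0.0708)²/4 = 0.003937 m²; mean velocity V = Q/A = 0.105/0.003937 = 26.67 m/s.
Reynolds number Re = ρVD/μ = 1.38 · 26.67 · 0.0708 / 1.63e-05 = 1.599e+05.
Re > 4000 → turbulent. Relative roughness ε/D = 2.3e-06/0.0708 = 3.25e-05. Swamee-Jain: f = 0.25/(log₁₀[3.25e-05/3.7 + 5.74/1.599e+05^0.9])² = 0.25/(log₁₀[8.78e-06 + 0.000119])² = 0.25/(-3.894)² = 0.01649.
Total minor-loss coefficient ΣK = 1·1 + 4·0.27 = 2.08.
ΔP = [f·L/D + ΣK]·(ρV²/2) = [0.01649·3.61/0.0708 + 2.08]·(1.38·26.67²/2) = [0.8409 + 2.08]·490.8 = 1434 Pa.
Pumping power P = QΔP = 0.105·1434 = 150.5 W = 151 W.

P ≈ 151 W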